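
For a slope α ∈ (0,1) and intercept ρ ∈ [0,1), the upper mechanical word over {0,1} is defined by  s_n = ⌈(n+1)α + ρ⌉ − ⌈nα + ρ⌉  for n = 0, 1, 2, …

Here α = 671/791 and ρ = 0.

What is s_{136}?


1

(n+1)α + ρ = (137·671) / 791 = 91927/791
nα + ρ     = (136·671) / 791 = 91256/791
⌈91927/791⌉ = 117,  ⌈91256/791⌉ = 116
s_{136} = 117 − 116 = 1


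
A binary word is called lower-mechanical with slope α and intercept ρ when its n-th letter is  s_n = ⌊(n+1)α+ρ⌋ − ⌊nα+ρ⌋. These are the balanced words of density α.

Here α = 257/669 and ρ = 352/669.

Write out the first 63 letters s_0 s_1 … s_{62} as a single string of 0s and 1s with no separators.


n=0: ⌊(1·257+352)/669⌋ − ⌊(0·257+352)/669⌋ = ⌊609/669⌋ − ⌊352/669⌋ = 0 − 0 = 0
n=1: ⌊(2·257+352)/669⌋ − ⌊(1·257+352)/669⌋ = ⌊866/669⌋ − ⌊609/669⌋ = 1 − 0 = 1
n=2: ⌊(3·257+352)/669⌋ − ⌊(2·257+352)/669⌋ = ⌊1123/669⌋ − ⌊866/669⌋ = 1 − 1 = 0
n=3: ⌊(4·257+352)/669⌋ − ⌊(3·257+352)/669⌋ = ⌊1380/669⌋ − ⌊1123/669⌋ = 2 − 1 = 1
n=4: ⌊(5·257+352)/669⌋ − ⌊(4·257+352)/669⌋ = ⌊1637/669⌋ − ⌊1380/669⌋ = 2 − 2 = 0
n=5: ⌊(6·257+352)/669⌋ − ⌊(5·257+352)/669⌋ = ⌊1894/669⌋ − ⌊1637/669⌋ = 2 − 2 = 0
n=6: ⌊(7·257+352)/669⌋ − ⌊(6·257+352)/669⌋ = ⌊2151/669⌋ − ⌊1894/669⌋ = 3 − 2 = 1
n=7: ⌊(8·257+352)/669⌋ − ⌊(7·257+352)/669⌋ = ⌊2408/669⌋ − ⌊2151/669⌋ = 3 − 3 = 0
n=8: ⌊(9·257+352)/669⌋ − ⌊(8·257+352)/669⌋ = ⌊2665/669⌋ − ⌊2408/669⌋ = 3 − 3 = 0
n=9: ⌊(10·257+352)/669⌋ − ⌊(9·257+352)/669⌋ = ⌊2922/669⌋ − ⌊2665/669⌋ = 4 − 3 = 1
n=10: ⌊(11·257+352)/669⌋ − ⌊(10·257+352)/669⌋ = ⌊3179/669⌋ − ⌊2922/669⌋ = 4 − 4 = 0
n=11: ⌊(12·257+352)/669⌋ − ⌊(11·257+352)/669⌋ = ⌊3436/669⌋ − ⌊3179/669⌋ = 5 − 4 = 1
n=12: ⌊(13·257+352)/669⌋ − ⌊(12·257+352)/669⌋ = ⌊3693/669⌋ − ⌊3436/669⌋ = 5 − 5 = 0
n=13: ⌊(14·257+352)/669⌋ − ⌊(13·257+352)/669⌋ = ⌊3950/669⌋ − ⌊3693/669⌋ = 5 − 5 = 0
n=14: ⌊(15·257+352)/669⌋ − ⌊(14·257+352)/669⌋ = ⌊4207/669⌋ − ⌊3950/669⌋ = 6 − 5 = 1
n=15: ⌊(16·257+352)/669⌋ − ⌊(15·257+352)/669⌋ = ⌊4464/669⌋ − ⌊4207/669⌋ = 6 − 6 = 0
n=16: ⌊(17·257+352)/669⌋ − ⌊(16·257+352)/669⌋ = ⌊4721/669⌋ − ⌊4464/669⌋ = 7 − 6 = 1
n=17: ⌊(18·257+352)/669⌋ − ⌊(17·257+352)/669⌋ = ⌊4978/669⌋ − ⌊4721/669⌋ = 7 − 7 = 0
n=18: ⌊(19·257+352)/669⌋ − ⌊(18·257+352)/669⌋ = ⌊5235/669⌋ − ⌊4978/669⌋ = 7 − 7 = 0
n=19: ⌊(20·257+352)/669⌋ − ⌊(19·257+352)/669⌋ = ⌊5492/669⌋ − ⌊5235/669⌋ = 8 − 7 = 1
n=20: ⌊(21·257+352)/669⌋ − ⌊(20·257+352)/669⌋ = ⌊5749/669⌋ − ⌊5492/669⌋ = 8 − 8 = 0
n=21: ⌊(22·257+352)/669⌋ − ⌊(21·257+352)/669⌋ = ⌊6006/669⌋ − ⌊5749/669⌋ = 8 − 8 = 0
n=22: ⌊(23·257+352)/669⌋ − ⌊(22·257+352)/669⌋ = ⌊6263/669⌋ − ⌊6006/669⌋ = 9 − 8 = 1
n=23: ⌊(24·257+352)/669⌋ − ⌊(23·257+352)/669⌋ = ⌊6520/669⌋ − ⌊6263/669⌋ = 9 − 9 = 0
n=24: ⌊(25·257+352)/669⌋ − ⌊(24·257+352)/669⌋ = ⌊6777/669⌋ − ⌊6520/669⌋ = 10 − 9 = 1
n=25: ⌊(26·257+352)/669⌋ − ⌊(25·257+352)/669⌋ = ⌊7034/669⌋ − ⌊6777/669⌋ = 10 − 10 = 0
n=26: ⌊(27·257+352)/669⌋ − ⌊(26·257+352)/669⌋ = ⌊7291/669⌋ − ⌊7034/669⌋ = 10 − 10 = 0
n=27: ⌊(28·257+352)/669⌋ − ⌊(27·257+352)/669⌋ = ⌊7548/669⌋ − ⌊7291/669⌋ = 11 − 10 = 1
n=28: ⌊(29·257+352)/669⌋ − ⌊(28·257+352)/669⌋ = ⌊7805/669⌋ − ⌊7548/669⌋ = 11 − 11 = 0
n=29: ⌊(30·257+352)/669⌋ − ⌊(29·257+352)/669⌋ = ⌊8062/669⌋ − ⌊7805/669⌋ = 12 − 11 = 1
n=30: ⌊(31·257+352)/669⌋ − ⌊(30·257+352)/669⌋ = ⌊8319/669⌋ − ⌊8062/669⌋ = 12 − 12 = 0
n=31: ⌊(32·257+352)/669⌋ − ⌊(31·257+352)/669⌋ = ⌊8576/669⌋ − ⌊8319/669⌋ = 12 − 12 = 0
n=32: ⌊(33·257+352)/669⌋ − ⌊(32·257+352)/669⌋ = ⌊8833/669⌋ − ⌊8576/669⌋ = 13 − 12 = 1
n=33: ⌊(34·257+352)/669⌋ − ⌊(33·257+352)/669⌋ = ⌊9090/669⌋ − ⌊8833/669⌋ = 13 − 13 = 0
n=34: ⌊(35·257+352)/669⌋ − ⌊(34·257+352)/669⌋ = ⌊9347/669⌋ − ⌊9090/669⌋ = 13 − 13 = 0
n=35: ⌊(36·257+352)/669⌋ − ⌊(35·257+352)/669⌋ = ⌊9604/669⌋ − ⌊9347/669⌋ = 14 − 13 = 1
n=36: ⌊(37·257+352)/669⌋ − ⌊(36·257+352)/669⌋ = ⌊9861/669⌋ − ⌊9604/669⌋ = 14 − 14 = 0
n=37: ⌊(38·257+352)/669⌋ − ⌊(37·257+352)/669⌋ = ⌊10118/669⌋ − ⌊9861/669⌋ = 15 − 14 = 1
n=38: ⌊(39·257+352)/669⌋ − ⌊(38·257+352)/669⌋ = ⌊10375/669⌋ − ⌊10118/669⌋ = 15 − 15 = 0
n=39: ⌊(40·257+352)/669⌋ − ⌊(39·257+352)/669⌋ = ⌊10632/669⌋ − ⌊10375/669⌋ = 15 − 15 = 0
n=40: ⌊(41·257+352)/669⌋ − ⌊(40·257+352)/669⌋ = ⌊10889/669⌋ − ⌊10632/669⌋ = 16 − 15 = 1
n=41: ⌊(42·257+352)/669⌋ − ⌊(41·257+352)/669⌋ = ⌊11146/669⌋ − ⌊10889/669⌋ = 16 − 16 = 0
n=42: ⌊(43·257+352)/669⌋ − ⌊(42·257+352)/669⌋ = ⌊11403/669⌋ − ⌊11146/669⌋ = 17 − 16 = 1
n=43: ⌊(44·257+352)/669⌋ − ⌊(43·257+352)/669⌋ = ⌊11660/669⌋ − ⌊11403/669⌋ = 17 − 17 = 0
n=44: ⌊(45·257+352)/669⌋ − ⌊(44·257+352)/669⌋ = ⌊11917/669⌋ − ⌊11660/669⌋ = 17 − 17 = 0
n=45: ⌊(46·257+352)/669⌋ − ⌊(45·257+352)/669⌋ = ⌊12174/669⌋ − ⌊11917/669⌋ = 18 − 17 = 1
n=46: ⌊(47·257+352)/669⌋ − ⌊(46·257+352)/669⌋ = ⌊12431/669⌋ − ⌊12174/669⌋ = 18 − 18 = 0
n=47: ⌊(48·257+352)/669⌋ − ⌊(47·257+352)/669⌋ = ⌊12688/669⌋ − ⌊12431/669⌋ = 18 − 18 = 0
n=48: ⌊(49·257+352)/669⌋ − ⌊(48·257+352)/669⌋ = ⌊12945/669⌋ − ⌊12688/669⌋ = 19 − 18 = 1
n=49: ⌊(50·257+352)/669⌋ − ⌊(49·257+352)/669⌋ = ⌊13202/669⌋ − ⌊12945/669⌋ = 19 − 19 = 0
n=50: ⌊(51·257+352)/669⌋ − ⌊(50·257+352)/669⌋ = ⌊13459/669⌋ − ⌊13202/669⌋ = 20 − 19 = 1
n=51: ⌊(52·257+352)/669⌋ − ⌊(51·257+352)/669⌋ = ⌊13716/669⌋ − ⌊13459/669⌋ = 20 − 20 = 0
n=52: ⌊(53·257+352)/669⌋ − ⌊(52·257+352)/669⌋ = ⌊13973/669⌋ − ⌊13716/669⌋ = 20 − 20 = 0
n=53: ⌊(54·257+352)/669⌋ − ⌊(53·257+352)/669⌋ = ⌊14230/669⌋ − ⌊13973/669⌋ = 21 − 20 = 1
n=54: ⌊(55·257+352)/669⌋ − ⌊(54·257+352)/669⌋ = ⌊14487/669⌋ − ⌊14230/669⌋ = 21 − 21 = 0
n=55: ⌊(56·257+352)/669⌋ − ⌊(55·257+352)/669⌋ = ⌊14744/669⌋ − ⌊14487/669⌋ = 22 − 21 = 1
n=56: ⌊(57·257+352)/669⌋ − ⌊(56·257+352)/669⌋ = ⌊15001/669⌋ − ⌊14744/669⌋ = 22 − 22 = 0
n=57: ⌊(58·257+352)/669⌋ − ⌊(57·257+352)/669⌋ = ⌊15258/669⌋ − ⌊15001/669⌋ = 22 − 22 = 0
n=58: ⌊(59·257+352)/669⌋ − ⌊(58·257+352)/669⌋ = ⌊15515/669⌋ − ⌊15258/669⌋ = 23 − 22 = 1
n=59: ⌊(60·257+352)/669⌋ − ⌊(59·257+352)/669⌋ = ⌊15772/669⌋ − ⌊15515/669⌋ = 23 − 23 = 0
n=60: ⌊(61·257+352)/669⌋ − ⌊(60·257+352)/669⌋ = ⌊16029/669⌋ − ⌊15772/669⌋ = 23 − 23 = 0
n=61: ⌊(62·257+352)/669⌋ − ⌊(61·257+352)/669⌋ = ⌊16286/669⌋ − ⌊16029/669⌋ = 24 − 23 = 1
n=62: ⌊(63·257+352)/669⌋ − ⌊(62·257+352)/669⌋ = ⌊16543/669⌋ − ⌊16286/669⌋ = 24 − 24 = 0

010100100101001010010010100101001001010010100100101001010010010


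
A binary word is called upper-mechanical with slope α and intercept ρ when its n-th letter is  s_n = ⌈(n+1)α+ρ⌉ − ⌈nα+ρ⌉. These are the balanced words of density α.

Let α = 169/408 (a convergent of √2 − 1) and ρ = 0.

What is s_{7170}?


1

(n+1)α + ρ = (7171·169) / 408 = 1211899/408
nα + ρ     = (7170·169) / 408 = 1211730/408
⌈1211899/408⌉ = 2971,  ⌈1211730/408⌉ = 2970
s_{7170} = 2971 − 2970 = 1


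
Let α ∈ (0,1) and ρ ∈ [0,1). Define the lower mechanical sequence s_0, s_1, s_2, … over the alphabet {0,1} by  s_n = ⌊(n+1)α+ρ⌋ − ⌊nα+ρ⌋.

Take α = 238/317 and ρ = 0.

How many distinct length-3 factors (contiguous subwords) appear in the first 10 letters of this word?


t_n = ⌊(n·238)/317⌋ for n = 0 … 10:
  n=0…9: ⌊0/317⌋=0 ⌊238/317⌋=0 ⌊476/317⌋=1 ⌊714/317⌋=2 ⌊952/317⌋=3 ⌊1190/317⌋=3 ⌊1428/317⌋=4 ⌊1666/317⌋=5 ⌊1904/317⌋=6 ⌊2142/317⌋=6
  n=10: ⌊2380/317⌋=7
s_n = t_(n+1) − t_n for n = 0 … 9 gives
prefix = 0111011101
slide a length-3 window over [0..2] … [7..9] (8 windows); first occurrence of each distinct factor:
  [  0..  2] 011
  [  1..  3] 111
  [  2..  4] 110
  [  3..  5] 101
  (the other 4 windows repeat one of these)
distinct factors: {011, 101, 110, 111}
count = 4  (Sturmian bound for length 3 is 4)

4


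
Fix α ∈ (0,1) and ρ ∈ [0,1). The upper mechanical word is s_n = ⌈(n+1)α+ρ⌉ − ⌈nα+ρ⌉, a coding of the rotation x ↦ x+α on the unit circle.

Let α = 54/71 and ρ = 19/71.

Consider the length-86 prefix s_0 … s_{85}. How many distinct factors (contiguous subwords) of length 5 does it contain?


6

t_n = ⌈(n·54+19)/71⌉ for n = 0 … 86:
  n=0…9: ⌈19/71⌉=1 ⌈73/71⌉=2 ⌈127/71⌉=2 ⌈181/71⌉=3 ⌈235/71⌉=4 ⌈289/71⌉=5 ⌈343/71⌉=5 ⌈397/71⌉=6 ⌈451/71⌉=7 ⌈505/71⌉=8
  n=10…19: ⌈559/71⌉=8 ⌈613/71⌉=9 ⌈667/71⌉=10 ⌈721/71⌉=11 ⌈775/71⌉=11 ⌈829/71⌉=12 ⌈883/71⌉=13 ⌈937/71⌉=14 ⌈991/71⌉=14 ⌈1045/71⌉=15
  n=20…29: ⌈1099/71⌉=16 ⌈1153/71⌉=17 ⌈1207/71⌉=17 ⌈1261/71⌉=18 ⌈1315/71⌉=19 ⌈1369/71⌉=20 ⌈1423/71⌉=21 ⌈1477/71⌉=21 ⌈1531/71⌉=22 ⌈1585/71⌉=23
  n=30…39: ⌈1639/71⌉=24 ⌈1693/71⌉=24 ⌈1747/71⌉=25 ⌈1801/71⌉=26 ⌈1855/71⌉=27 ⌈1909/71⌉=27 ⌈1963/71⌉=28 ⌈2017/71⌉=29 ⌈2071/71⌉=30 ⌈2125/71⌉=30
  n=40…49: ⌈2179/71⌉=31 ⌈2233/71⌉=32 ⌈2287/71⌉=33 ⌈2341/71⌉=33 ⌈2395/71⌉=34 ⌈2449/71⌉=35 ⌈2503/71⌉=36 ⌈2557/71⌉=37 ⌈2611/71⌉=37 ⌈2665/71⌉=38
  n=50…59: ⌈2719/71⌉=39 ⌈2773/71⌉=40 ⌈2827/71⌉=40 ⌈2881/71⌉=41 ⌈2935/71⌉=42 ⌈2989/71⌉=43 ⌈3043/71⌉=43 ⌈3097/71⌉=44 ⌈3151/71⌉=45 ⌈3205/71⌉=46
  n=60…69: ⌈3259/71⌉=46 ⌈3313/71⌉=47 ⌈3367/71⌉=48 ⌈3421/71⌉=49 ⌈3475/71⌉=49 ⌈3529/71⌉=50 ⌈3583/71⌉=51 ⌈3637/71⌉=52 ⌈3691/71⌉=52 ⌈3745/71⌉=53
  n=70…79: ⌈3799/71⌉=54 ⌈3853/71⌉=55 ⌈3907/71⌉=56 ⌈3961/71⌉=56 ⌈4015/71⌉=57 ⌈4069/71⌉=58 ⌈4123/71⌉=59 ⌈4177/71⌉=59 ⌈4231/71⌉=60 ⌈4285/71⌉=61
  n=80…86: ⌈4339/71⌉=62 ⌈4393/71⌉=62 ⌈4447/71⌉=63 ⌈4501/71⌉=64 ⌈4555/71⌉=65 ⌈4609/71⌉=65 ⌈4663/71⌉=66
s_n = t_(n+1) − t_n for n = 0 … 85 gives
prefix = 10111011101110111011101111011101110111011101111011101110111011101110111101110111011101
slide a length-5 window over [0..4] … [81..85] (82 windows); first occurrence of each distinct factor:
  [  0..  4] 10111
  [  1..  5] 01110
  [  2..  6] 11101
  [  3..  7] 11011
  [ 21.. 25] 01111
  [ 22.. 26] 11110
  (the other 76 windows repeat one of these)
distinct factors: {01110, 01111, 10111, 11011, 11101, 11110}
count = 6  (Sturmian bound for length 5 is 6)


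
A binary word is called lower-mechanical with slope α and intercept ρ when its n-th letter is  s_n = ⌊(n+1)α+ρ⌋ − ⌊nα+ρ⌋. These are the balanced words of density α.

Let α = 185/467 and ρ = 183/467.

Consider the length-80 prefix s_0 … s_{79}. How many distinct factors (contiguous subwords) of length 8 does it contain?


9

t_n = ⌊(n·185+183)/467⌋ for n = 0 … 80:
  n=0…9: ⌊183/467⌋=0 ⌊368/467⌋=0 ⌊553/467⌋=1 ⌊738/467⌋=1 ⌊923/467⌋=1 ⌊1108/467⌋=2 ⌊1293/467⌋=2 ⌊1478/467⌋=3 ⌊1663/467⌋=3 ⌊1848/467⌋=3
  n=10…19: ⌊2033/467⌋=4 ⌊2218/467⌋=4 ⌊2403/467⌋=5 ⌊2588/467⌋=5 ⌊2773/467⌋=5 ⌊2958/467⌋=6 ⌊3143/467⌋=6 ⌊3328/467⌋=7 ⌊3513/467⌋=7 ⌊3698/467⌋=7
  n=20…29: ⌊3883/467⌋=8 ⌊4068/467⌋=8 ⌊4253/467⌋=9 ⌊4438/467⌋=9 ⌊4623/467⌋=9 ⌊4808/467⌋=10 ⌊4993/467⌋=10 ⌊5178/467⌋=11 ⌊5363/467⌋=11 ⌊5548/467⌋=11
  n=30…39: ⌊5733/467⌋=12 ⌊5918/467⌋=12 ⌊6103/467⌋=13 ⌊6288/467⌋=13 ⌊6473/467⌋=13 ⌊6658/467⌋=14 ⌊6843/467⌋=14 ⌊7028/467⌋=15 ⌊7213/467⌋=15 ⌊7398/467⌋=15
  n=40…49: ⌊7583/467⌋=16 ⌊7768/467⌋=16 ⌊7953/467⌋=17 ⌊8138/467⌋=17 ⌊8323/467⌋=17 ⌊8508/467⌋=18 ⌊8693/467⌋=18 ⌊8878/467⌋=19 ⌊9063/467⌋=19 ⌊9248/467⌋=19
  n=50…59: ⌊9433/467⌋=20 ⌊9618/467⌋=20 ⌊9803/467⌋=20 ⌊9988/467⌋=21 ⌊10173/467⌋=21 ⌊10358/467⌋=22 ⌊10543/467⌋=22 ⌊10728/467⌋=22 ⌊10913/467⌋=23 ⌊11098/467⌋=23
  n=60…69: ⌊11283/467⌋=24 ⌊11468/467⌋=24 ⌊11653/467⌋=24 ⌊11838/467⌋=25 ⌊12023/467⌋=25 ⌊12208/467⌋=26 ⌊12393/467⌋=26 ⌊12578/467⌋=26 ⌊12763/467⌋=27 ⌊12948/467⌋=27
  n=70…79: ⌊13133/467⌋=28 ⌊13318/467⌋=28 ⌊13503/467⌋=28 ⌊13688/467⌋=29 ⌊13873/467⌋=29 ⌊14058/467⌋=30 ⌊14243/467⌋=30 ⌊14428/467⌋=30 ⌊14613/467⌋=31 ⌊14798/467⌋=31
  n=80: ⌊14983/467⌋=32
s_n = t_(n+1) − t_n for n = 0 … 79 gives
prefix = 01001010010100101001010010100101001010010100101001001010010100101001010010100101
slide a length-8 window over [0..7] … [72..79] (73 windows); first occurrence of each distinct factor:
  [  0..  7] 01001010
  [  1..  8] 10010100
  [  2..  9] 00101001
  [  3.. 10] 01010010
  [  4.. 11] 10100101
  [ 44.. 51] 10100100
  [ 45.. 52] 01001001
  [ 46.. 53] 10010010
  [ 47.. 54] 00100101
  (the other 64 windows repeat one of these)
distinct factors: {00100101, 00101001, 01001001, 01001010, 01010010, 10010010, 10010100, 10100100, 10100101}
count = 9  (Sturmian bound for length 8 is 9)


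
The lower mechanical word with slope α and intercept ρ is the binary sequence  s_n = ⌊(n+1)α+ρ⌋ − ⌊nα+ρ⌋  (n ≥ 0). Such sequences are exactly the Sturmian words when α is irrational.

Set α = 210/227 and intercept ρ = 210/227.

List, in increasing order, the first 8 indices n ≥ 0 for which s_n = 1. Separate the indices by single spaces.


n=0: ⌊420/227⌋−⌊210/227⌋ = 1−0 = 1  ← one
n=1: ⌊630/227⌋−⌊420/227⌋ = 2−1 = 1  ← one
n=2: ⌊840/227⌋−⌊630/227⌋ = 3−2 = 1  ← one
n=3: ⌊1050/227⌋−⌊840/227⌋ = 4−3 = 1  ← one
n=4: ⌊1260/227⌋−⌊1050/227⌋ = 5−4 = 1  ← one
n=5: ⌊1470/227⌋−⌊1260/227⌋ = 6−5 = 1  ← one
n=6: ⌊1680/227⌋−⌊1470/227⌋ = 7−6 = 1  ← one
n=7: ⌊1890/227⌋−⌊1680/227⌋ = 8−7 = 1  ← one
positions of the first 8 ones: 0 1 2 3 4 5 6 7

0 1 2 3 4 5 6 7


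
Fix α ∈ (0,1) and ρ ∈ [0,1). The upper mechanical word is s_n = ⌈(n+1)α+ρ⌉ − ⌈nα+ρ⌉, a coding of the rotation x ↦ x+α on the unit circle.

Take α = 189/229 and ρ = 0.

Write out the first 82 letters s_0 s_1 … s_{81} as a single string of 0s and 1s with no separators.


n=0: ⌈(1·189)/229⌉ − ⌈(0·189)/229⌉ = ⌈189/229⌉ − ⌈0/229⌉ = 1 − 0 = 1
n=1: ⌈(2·189)/229⌉ − ⌈(1·189)/229⌉ = ⌈378/229⌉ − ⌈189/229⌉ = 2 − 1 = 1
n=2: ⌈(3·189)/229⌉ − ⌈(2·189)/229⌉ = ⌈567/229⌉ − ⌈378/229⌉ = 3 − 2 = 1
n=3: ⌈(4·189)/229⌉ − ⌈(3·189)/229⌉ = ⌈756/229⌉ − ⌈567/229⌉ = 4 − 3 = 1
n=4: ⌈(5·189)/229⌉ − ⌈(4·189)/229⌉ = ⌈945/229⌉ − ⌈756/229⌉ = 5 − 4 = 1
n=5: ⌈(6·189)/229⌉ − ⌈(5·189)/229⌉ = ⌈1134/229⌉ − ⌈945/229⌉ = 5 − 5 = 0
n=6: ⌈(7·189)/229⌉ − ⌈(6·189)/229⌉ = ⌈1323/229⌉ − ⌈1134/229⌉ = 6 − 5 = 1
n=7: ⌈(8·189)/229⌉ − ⌈(7·189)/229⌉ = ⌈1512/229⌉ − ⌈1323/229⌉ = 7 − 6 = 1
n=8: ⌈(9·189)/229⌉ − ⌈(8·189)/229⌉ = ⌈1701/229⌉ − ⌈1512/229⌉ = 8 − 7 = 1
n=9: ⌈(10·189)/229⌉ − ⌈(9·189)/229⌉ = ⌈1890/229⌉ − ⌈1701/229⌉ = 9 − 8 = 1
n=10: ⌈(11·189)/229⌉ − ⌈(10·189)/229⌉ = ⌈2079/229⌉ − ⌈1890/229⌉ = 10 − 9 = 1
n=11: ⌈(12·189)/229⌉ − ⌈(11·189)/229⌉ = ⌈2268/229⌉ − ⌈2079/229⌉ = 10 − 10 = 0
n=12: ⌈(13·189)/229⌉ − ⌈(12·189)/229⌉ = ⌈2457/229⌉ − ⌈2268/229⌉ = 11 − 10 = 1
n=13: ⌈(14·189)/229⌉ − ⌈(13·189)/229⌉ = ⌈2646/229⌉ − ⌈2457/229⌉ = 12 − 11 = 1
n=14: ⌈(15·189)/229⌉ − ⌈(14·189)/229⌉ = ⌈2835/229⌉ − ⌈2646/229⌉ = 13 − 12 = 1
n=15: ⌈(16·189)/229⌉ − ⌈(15·189)/229⌉ = ⌈3024/229⌉ − ⌈2835/229⌉ = 14 − 13 = 1
n=16: ⌈(17·189)/229⌉ − ⌈(16·189)/229⌉ = ⌈3213/229⌉ − ⌈3024/229⌉ = 15 − 14 = 1
n=17: ⌈(18·189)/229⌉ − ⌈(17·189)/229⌉ = ⌈3402/229⌉ − ⌈3213/229⌉ = 15 − 15 = 0
n=18: ⌈(19·189)/229⌉ − ⌈(18·189)/229⌉ = ⌈3591/229⌉ − ⌈3402/229⌉ = 16 − 15 = 1
n=19: ⌈(20·189)/229⌉ − ⌈(19·189)/229⌉ = ⌈3780/229⌉ − ⌈3591/229⌉ = 17 − 16 = 1
n=20: ⌈(21·189)/229⌉ − ⌈(20·189)/229⌉ = ⌈3969/229⌉ − ⌈3780/229⌉ = 18 − 17 = 1
n=21: ⌈(22·189)/229⌉ − ⌈(21·189)/229⌉ = ⌈4158/229⌉ − ⌈3969/229⌉ = 19 − 18 = 1
n=22: ⌈(23·189)/229⌉ − ⌈(22·189)/229⌉ = ⌈4347/229⌉ − ⌈4158/229⌉ = 19 − 19 = 0
n=23: ⌈(24·189)/229⌉ − ⌈(23·189)/229⌉ = ⌈4536/229⌉ − ⌈4347/229⌉ = 20 − 19 = 1
n=24: ⌈(25·189)/229⌉ − ⌈(24·189)/229⌉ = ⌈4725/229⌉ − ⌈4536/229⌉ = 21 − 20 = 1
n=25: ⌈(26·189)/229⌉ − ⌈(25·189)/229⌉ = ⌈4914/229⌉ − ⌈4725/229⌉ = 22 − 21 = 1
n=26: ⌈(27·189)/229⌉ − ⌈(26·189)/229⌉ = ⌈5103/229⌉ − ⌈4914/229⌉ = 23 − 22 = 1
n=27: ⌈(28·189)/229⌉ − ⌈(27·189)/229⌉ = ⌈5292/229⌉ − ⌈5103/229⌉ = 24 − 23 = 1
n=28: ⌈(29·189)/229⌉ − ⌈(28·189)/229⌉ = ⌈5481/229⌉ − ⌈5292/229⌉ = 24 − 24 = 0
n=29: ⌈(30·189)/229⌉ − ⌈(29·189)/229⌉ = ⌈5670/229⌉ − ⌈5481/229⌉ = 25 − 24 = 1
n=30: ⌈(31·189)/229⌉ − ⌈(30·189)/229⌉ = ⌈5859/229⌉ − ⌈5670/229⌉ = 26 − 25 = 1
n=31: ⌈(32·189)/229⌉ − ⌈(31·189)/229⌉ = ⌈6048/229⌉ − ⌈5859/229⌉ = 27 − 26 = 1
n=32: ⌈(33·189)/229⌉ − ⌈(32·189)/229⌉ = ⌈6237/229⌉ − ⌈6048/229⌉ = 28 − 27 = 1
n=33: ⌈(34·189)/229⌉ − ⌈(33·189)/229⌉ = ⌈6426/229⌉ − ⌈6237/229⌉ = 29 − 28 = 1
n=34: ⌈(35·189)/229⌉ − ⌈(34·189)/229⌉ = ⌈6615/229⌉ − ⌈6426/229⌉ = 29 − 29 = 0
n=35: ⌈(36·189)/229⌉ − ⌈(35·189)/229⌉ = ⌈6804/229⌉ − ⌈6615/229⌉ = 30 − 29 = 1
n=36: ⌈(37·189)/229⌉ − ⌈(36·189)/229⌉ = ⌈6993/229⌉ − ⌈6804/229⌉ = 31 − 30 = 1
n=37: ⌈(38·189)/229⌉ − ⌈(37·189)/229⌉ = ⌈7182/229⌉ − ⌈6993/229⌉ = 32 − 31 = 1
n=38: ⌈(39·189)/229⌉ − ⌈(38·189)/229⌉ = ⌈7371/229⌉ − ⌈7182/229⌉ = 33 − 32 = 1
n=39: ⌈(40·189)/229⌉ − ⌈(39·189)/229⌉ = ⌈7560/229⌉ − ⌈7371/229⌉ = 34 − 33 = 1
n=40: ⌈(41·189)/229⌉ − ⌈(40·189)/229⌉ = ⌈7749/229⌉ − ⌈7560/229⌉ = 34 − 34 = 0
n=41: ⌈(42·189)/229⌉ − ⌈(41·189)/229⌉ = ⌈7938/229⌉ − ⌈7749/229⌉ = 35 − 34 = 1
n=42: ⌈(43·189)/229⌉ − ⌈(42·189)/229⌉ = ⌈8127/229⌉ − ⌈7938/229⌉ = 36 − 35 = 1
n=43: ⌈(44·189)/229⌉ − ⌈(43·189)/229⌉ = ⌈8316/229⌉ − ⌈8127/229⌉ = 37 − 36 = 1
n=44: ⌈(45·189)/229⌉ − ⌈(44·189)/229⌉ = ⌈8505/229⌉ − ⌈8316/229⌉ = 38 − 37 = 1
n=45: ⌈(46·189)/229⌉ − ⌈(45·189)/229⌉ = ⌈8694/229⌉ − ⌈8505/229⌉ = 38 − 38 = 0
n=46: ⌈(47·189)/229⌉ − ⌈(46·189)/229⌉ = ⌈8883/229⌉ − ⌈8694/229⌉ = 39 − 38 = 1
n=47: ⌈(48·189)/229⌉ − ⌈(47·189)/229⌉ = ⌈9072/229⌉ − ⌈8883/229⌉ = 40 − 39 = 1
n=48: ⌈(49·189)/229⌉ − ⌈(48·189)/229⌉ = ⌈9261/229⌉ − ⌈9072/229⌉ = 41 − 40 = 1
n=49: ⌈(50·189)/229⌉ − ⌈(49·189)/229⌉ = ⌈9450/229⌉ − ⌈9261/229⌉ = 42 − 41 = 1
n=50: ⌈(51·189)/229⌉ − ⌈(50·189)/229⌉ = ⌈9639/229⌉ − ⌈9450/229⌉ = 43 − 42 = 1
n=51: ⌈(52·189)/229⌉ − ⌈(51·189)/229⌉ = ⌈9828/229⌉ − ⌈9639/229⌉ = 43 − 43 = 0
n=52: ⌈(53·189)/229⌉ − ⌈(52·189)/229⌉ = ⌈10017/229⌉ − ⌈9828/229⌉ = 44 − 43 = 1
n=53: ⌈(54·189)/229⌉ − ⌈(53·189)/229⌉ = ⌈10206/229⌉ − ⌈10017/229⌉ = 45 − 44 = 1
n=54: ⌈(55·189)/229⌉ − ⌈(54·189)/229⌉ = ⌈10395/229⌉ − ⌈10206/229⌉ = 46 − 45 = 1
n=55: ⌈(56·189)/229⌉ − ⌈(55·189)/229⌉ = ⌈10584/229⌉ − ⌈10395/229⌉ = 47 − 46 = 1
n=56: ⌈(57·189)/229⌉ − ⌈(56·189)/229⌉ = ⌈10773/229⌉ − ⌈10584/229⌉ = 48 − 47 = 1
n=57: ⌈(58·189)/229⌉ − ⌈(57·189)/229⌉ = ⌈10962/229⌉ − ⌈10773/229⌉ = 48 − 48 = 0
n=58: ⌈(59·189)/229⌉ − ⌈(58·189)/229⌉ = ⌈11151/229⌉ − ⌈10962/229⌉ = 49 − 48 = 1
n=59: ⌈(60·189)/229⌉ − ⌈(59·189)/229⌉ = ⌈11340/229⌉ − ⌈11151/229⌉ = 50 − 49 = 1
n=60: ⌈(61·189)/229⌉ − ⌈(60·189)/229⌉ = ⌈11529/229⌉ − ⌈11340/229⌉ = 51 − 50 = 1
n=61: ⌈(62·189)/229⌉ − ⌈(61·189)/229⌉ = ⌈11718/229⌉ − ⌈11529/229⌉ = 52 − 51 = 1
n=62: ⌈(63·189)/229⌉ − ⌈(62·189)/229⌉ = ⌈11907/229⌉ − ⌈11718/229⌉ = 52 − 52 = 0
n=63: ⌈(64·189)/229⌉ − ⌈(63·189)/229⌉ = ⌈12096/229⌉ − ⌈11907/229⌉ = 53 − 52 = 1
n=64: ⌈(65·189)/229⌉ − ⌈(64·189)/229⌉ = ⌈12285/229⌉ − ⌈12096/229⌉ = 54 − 53 = 1
n=65: ⌈(66·189)/229⌉ − ⌈(65·189)/229⌉ = ⌈12474/229⌉ − ⌈12285/229⌉ = 55 − 54 = 1
n=66: ⌈(67·189)/229⌉ − ⌈(66·189)/229⌉ = ⌈12663/229⌉ − ⌈12474/229⌉ = 56 − 55 = 1
n=67: ⌈(68·189)/229⌉ − ⌈(67·189)/229⌉ = ⌈12852/229⌉ − ⌈12663/229⌉ = 57 − 56 = 1
n=68: ⌈(69·189)/229⌉ − ⌈(68·189)/229⌉ = ⌈13041/229⌉ − ⌈12852/229⌉ = 57 − 57 = 0
n=69: ⌈(70·189)/229⌉ − ⌈(69·189)/229⌉ = ⌈13230/229⌉ − ⌈13041/229⌉ = 58 − 57 = 1
n=70: ⌈(71·189)/229⌉ − ⌈(70·189)/229⌉ = ⌈13419/229⌉ − ⌈13230/229⌉ = 59 − 58 = 1
n=71: ⌈(72·189)/229⌉ − ⌈(71·189)/229⌉ = ⌈13608/229⌉ − ⌈13419/229⌉ = 60 − 59 = 1
n=72: ⌈(73·189)/229⌉ − ⌈(72·189)/229⌉ = ⌈13797/229⌉ − ⌈13608/229⌉ = 61 − 60 = 1
n=73: ⌈(74·189)/229⌉ − ⌈(73·189)/229⌉ = ⌈13986/229⌉ − ⌈13797/229⌉ = 62 − 61 = 1
n=74: ⌈(75·189)/229⌉ − ⌈(74·189)/229⌉ = ⌈14175/229⌉ − ⌈13986/229⌉ = 62 − 62 = 0
n=75: ⌈(76·189)/229⌉ − ⌈(75·189)/229⌉ = ⌈14364/229⌉ − ⌈14175/229⌉ = 63 − 62 = 1
n=76: ⌈(77·189)/229⌉ − ⌈(76·189)/229⌉ = ⌈14553/229⌉ − ⌈14364/229⌉ = 64 − 63 = 1
n=77: ⌈(78·189)/229⌉ − ⌈(77·189)/229⌉ = ⌈14742/229⌉ − ⌈14553/229⌉ = 65 − 64 = 1
n=78: ⌈(79·189)/229⌉ − ⌈(78·189)/229⌉ = ⌈14931/229⌉ − ⌈14742/229⌉ = 66 − 65 = 1
n=79: ⌈(80·189)/229⌉ − ⌈(79·189)/229⌉ = ⌈15120/229⌉ − ⌈14931/229⌉ = 67 − 66 = 1
n=80: ⌈(81·189)/229⌉ − ⌈(80·189)/229⌉ = ⌈15309/229⌉ − ⌈15120/229⌉ = 67 − 67 = 0
n=81: ⌈(82·189)/229⌉ − ⌈(81·189)/229⌉ = ⌈15498/229⌉ − ⌈15309/229⌉ = 68 − 67 = 1

1111101111101111101111011111011111011111011110111110111110111101111101111101111101


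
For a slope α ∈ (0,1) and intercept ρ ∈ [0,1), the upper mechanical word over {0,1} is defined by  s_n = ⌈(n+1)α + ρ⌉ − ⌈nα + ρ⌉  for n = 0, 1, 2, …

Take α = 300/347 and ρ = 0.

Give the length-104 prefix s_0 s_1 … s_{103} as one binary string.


n=0: ⌈(1·300)/347⌉ − ⌈(0·300)/347⌉ = ⌈300/347⌉ − ⌈0/347⌉ = 1 − 0 = 1
n=1: ⌈(2·300)/347⌉ − ⌈(1·300)/347⌉ = ⌈600/347⌉ − ⌈300/347⌉ = 2 − 1 = 1
n=2: ⌈(3·300)/347⌉ − ⌈(2·300)/347⌉ = ⌈900/347⌉ − ⌈600/347⌉ = 3 − 2 = 1
n=3: ⌈(4·300)/347⌉ − ⌈(3·300)/347⌉ = ⌈1200/347⌉ − ⌈900/347⌉ = 4 − 3 = 1
n=4: ⌈(5·300)/347⌉ − ⌈(4·300)/347⌉ = ⌈1500/347⌉ − ⌈1200/347⌉ = 5 − 4 = 1
n=5: ⌈(6·300)/347⌉ − ⌈(5·300)/347⌉ = ⌈1800/347⌉ − ⌈1500/347⌉ = 6 − 5 = 1
n=6: ⌈(7·300)/347⌉ − ⌈(6·300)/347⌉ = ⌈2100/347⌉ − ⌈1800/347⌉ = 7 − 6 = 1
n=7: ⌈(8·300)/347⌉ − ⌈(7·300)/347⌉ = ⌈2400/347⌉ − ⌈2100/347⌉ = 7 − 7 = 0
n=8: ⌈(9·300)/347⌉ − ⌈(8·300)/347⌉ = ⌈2700/347⌉ − ⌈2400/347⌉ = 8 − 7 = 1
n=9: ⌈(10·300)/347⌉ − ⌈(9·300)/347⌉ = ⌈3000/347⌉ − ⌈2700/347⌉ = 9 − 8 = 1
n=10: ⌈(11·300)/347⌉ − ⌈(10·300)/347⌉ = ⌈3300/347⌉ − ⌈3000/347⌉ = 10 − 9 = 1
n=11: ⌈(12·300)/347⌉ − ⌈(11·300)/347⌉ = ⌈3600/347⌉ − ⌈3300/347⌉ = 11 − 10 = 1
n=12: ⌈(13·300)/347⌉ − ⌈(12·300)/347⌉ = ⌈3900/347⌉ − ⌈3600/347⌉ = 12 − 11 = 1
n=13: ⌈(14·300)/347⌉ − ⌈(13·300)/347⌉ = ⌈4200/347⌉ − ⌈3900/347⌉ = 13 − 12 = 1
n=14: ⌈(15·300)/347⌉ − ⌈(14·300)/347⌉ = ⌈4500/347⌉ − ⌈4200/347⌉ = 13 − 13 = 0
n=15: ⌈(16·300)/347⌉ − ⌈(15·300)/347⌉ = ⌈4800/347⌉ − ⌈4500/347⌉ = 14 − 13 = 1
n=16: ⌈(17·300)/347⌉ − ⌈(16·300)/347⌉ = ⌈5100/347⌉ − ⌈4800/347⌉ = 15 − 14 = 1
n=17: ⌈(18·300)/347⌉ − ⌈(17·300)/347⌉ = ⌈5400/347⌉ − ⌈5100/347⌉ = 16 − 15 = 1
n=18: ⌈(19·300)/347⌉ − ⌈(18·300)/347⌉ = ⌈5700/347⌉ − ⌈5400/347⌉ = 17 − 16 = 1
n=19: ⌈(20·300)/347⌉ − ⌈(19·300)/347⌉ = ⌈6000/347⌉ − ⌈5700/347⌉ = 18 − 17 = 1
n=20: ⌈(21·300)/347⌉ − ⌈(20·300)/347⌉ = ⌈6300/347⌉ − ⌈6000/347⌉ = 19 − 18 = 1
n=21: ⌈(22·300)/347⌉ − ⌈(21·300)/347⌉ = ⌈6600/347⌉ − ⌈6300/347⌉ = 20 − 19 = 1
n=22: ⌈(23·300)/347⌉ − ⌈(22·300)/347⌉ = ⌈6900/347⌉ − ⌈6600/347⌉ = 20 − 20 = 0
n=23: ⌈(24·300)/347⌉ − ⌈(23·300)/347⌉ = ⌈7200/347⌉ − ⌈6900/347⌉ = 21 − 20 = 1
n=24: ⌈(25·300)/347⌉ − ⌈(24·300)/347⌉ = ⌈7500/347⌉ − ⌈7200/347⌉ = 22 − 21 = 1
n=25: ⌈(26·300)/347⌉ − ⌈(25·300)/347⌉ = ⌈7800/347⌉ − ⌈7500/347⌉ = 23 − 22 = 1
n=26: ⌈(27·300)/347⌉ − ⌈(26·300)/347⌉ = ⌈8100/347⌉ − ⌈7800/347⌉ = 24 − 23 = 1
n=27: ⌈(28·300)/347⌉ − ⌈(27·300)/347⌉ = ⌈8400/347⌉ − ⌈8100/347⌉ = 25 − 24 = 1
n=28: ⌈(29·300)/347⌉ − ⌈(28·300)/347⌉ = ⌈8700/347⌉ − ⌈8400/347⌉ = 26 − 25 = 1
n=29: ⌈(30·300)/347⌉ − ⌈(29·300)/347⌉ = ⌈9000/347⌉ − ⌈8700/347⌉ = 26 − 26 = 0
n=30: ⌈(31·300)/347⌉ − ⌈(30·300)/347⌉ = ⌈9300/347⌉ − ⌈9000/347⌉ = 27 − 26 = 1
n=31: ⌈(32·300)/347⌉ − ⌈(31·300)/347⌉ = ⌈9600/347⌉ − ⌈9300/347⌉ = 28 − 27 = 1
n=32: ⌈(33·300)/347⌉ − ⌈(32·300)/347⌉ = ⌈9900/347⌉ − ⌈9600/347⌉ = 29 − 28 = 1
n=33: ⌈(34·300)/347⌉ − ⌈(33·300)/347⌉ = ⌈10200/347⌉ − ⌈9900/347⌉ = 30 − 29 = 1
n=34: ⌈(35·300)/347⌉ − ⌈(34·300)/347⌉ = ⌈10500/347⌉ − ⌈10200/347⌉ = 31 − 30 = 1
n=35: ⌈(36·300)/347⌉ − ⌈(35·300)/347⌉ = ⌈10800/347⌉ − ⌈10500/347⌉ = 32 − 31 = 1
n=36: ⌈(37·300)/347⌉ − ⌈(36·300)/347⌉ = ⌈11100/347⌉ − ⌈10800/347⌉ = 32 − 32 = 0
n=37: ⌈(38·300)/347⌉ − ⌈(37·300)/347⌉ = ⌈11400/347⌉ − ⌈11100/347⌉ = 33 − 32 = 1
n=38: ⌈(39·300)/347⌉ − ⌈(38·300)/347⌉ = ⌈11700/347⌉ − ⌈11400/347⌉ = 34 − 33 = 1
n=39: ⌈(40·300)/347⌉ − ⌈(39·300)/347⌉ = ⌈12000/347⌉ − ⌈11700/347⌉ = 35 − 34 = 1
n=40: ⌈(41·300)/347⌉ − ⌈(40·300)/347⌉ = ⌈12300/347⌉ − ⌈12000/347⌉ = 36 − 35 = 1
n=41: ⌈(42·300)/347⌉ − ⌈(41·300)/347⌉ = ⌈12600/347⌉ − ⌈12300/347⌉ = 37 − 36 = 1
n=42: ⌈(43·300)/347⌉ − ⌈(42·300)/347⌉ = ⌈12900/347⌉ − ⌈12600/347⌉ = 38 − 37 = 1
n=43: ⌈(44·300)/347⌉ − ⌈(43·300)/347⌉ = ⌈13200/347⌉ − ⌈12900/347⌉ = 39 − 38 = 1
n=44: ⌈(45·300)/347⌉ − ⌈(44·300)/347⌉ = ⌈13500/347⌉ − ⌈13200/347⌉ = 39 − 39 = 0
n=45: ⌈(46·300)/347⌉ − ⌈(45·300)/347⌉ = ⌈13800/347⌉ − ⌈13500/347⌉ = 40 − 39 = 1
n=46: ⌈(47·300)/347⌉ − ⌈(46·300)/347⌉ = ⌈14100/347⌉ − ⌈13800/347⌉ = 41 − 40 = 1
n=47: ⌈(48·300)/347⌉ − ⌈(47·300)/347⌉ = ⌈14400/347⌉ − ⌈14100/347⌉ = 42 − 41 = 1
n=48: ⌈(49·300)/347⌉ − ⌈(48·300)/347⌉ = ⌈14700/347⌉ − ⌈14400/347⌉ = 43 − 42 = 1
n=49: ⌈(50·300)/347⌉ − ⌈(49·300)/347⌉ = ⌈15000/347⌉ − ⌈14700/347⌉ = 44 − 43 = 1
n=50: ⌈(51·300)/347⌉ − ⌈(50·300)/347⌉ = ⌈15300/347⌉ − ⌈15000/347⌉ = 45 − 44 = 1
n=51: ⌈(52·300)/347⌉ − ⌈(51·300)/347⌉ = ⌈15600/347⌉ − ⌈15300/347⌉ = 45 − 45 = 0
n=52: ⌈(53·300)/347⌉ − ⌈(52·300)/347⌉ = ⌈15900/347⌉ − ⌈15600/347⌉ = 46 − 45 = 1
n=53: ⌈(54·300)/347⌉ − ⌈(53·300)/347⌉ = ⌈16200/347⌉ − ⌈15900/347⌉ = 47 − 46 = 1
n=54: ⌈(55·300)/347⌉ − ⌈(54·300)/347⌉ = ⌈16500/347⌉ − ⌈16200/347⌉ = 48 − 47 = 1
n=55: ⌈(56·300)/347⌉ − ⌈(55·300)/347⌉ = ⌈16800/347⌉ − ⌈16500/347⌉ = 49 − 48 = 1
n=56: ⌈(57·300)/347⌉ − ⌈(56·300)/347⌉ = ⌈17100/347⌉ − ⌈16800/347⌉ = 50 − 49 = 1
n=57: ⌈(58·300)/347⌉ − ⌈(57·300)/347⌉ = ⌈17400/347⌉ − ⌈17100/347⌉ = 51 − 50 = 1
n=58: ⌈(59·300)/347⌉ − ⌈(58·300)/347⌉ = ⌈17700/347⌉ − ⌈17400/347⌉ = 52 − 51 = 1
n=59: ⌈(60·300)/347⌉ − ⌈(59·300)/347⌉ = ⌈18000/347⌉ − ⌈17700/347⌉ = 52 − 52 = 0
n=60: ⌈(61·300)/347⌉ − ⌈(60·300)/347⌉ = ⌈18300/347⌉ − ⌈18000/347⌉ = 53 − 52 = 1
n=61: ⌈(62·300)/347⌉ − ⌈(61·300)/347⌉ = ⌈18600/347⌉ − ⌈18300/347⌉ = 54 − 53 = 1
n=62: ⌈(63·300)/347⌉ − ⌈(62·300)/347⌉ = ⌈18900/347⌉ − ⌈18600/347⌉ = 55 − 54 = 1
n=63: ⌈(64·300)/347⌉ − ⌈(63·300)/347⌉ = ⌈19200/347⌉ − ⌈18900/347⌉ = 56 − 55 = 1
n=64: ⌈(65·300)/347⌉ − ⌈(64·300)/347⌉ = ⌈19500/347⌉ − ⌈19200/347⌉ = 57 − 56 = 1
n=65: ⌈(66·300)/347⌉ − ⌈(65·300)/347⌉ = ⌈19800/347⌉ − ⌈19500/347⌉ = 58 − 57 = 1
n=66: ⌈(67·300)/347⌉ − ⌈(66·300)/347⌉ = ⌈20100/347⌉ − ⌈19800/347⌉ = 58 − 58 = 0
n=67: ⌈(68·300)/347⌉ − ⌈(67·300)/347⌉ = ⌈20400/347⌉ − ⌈20100/347⌉ = 59 − 58 = 1
n=68: ⌈(69·300)/347⌉ − ⌈(68·300)/347⌉ = ⌈20700/347⌉ − ⌈20400/347⌉ = 60 − 59 = 1
n=69: ⌈(70·300)/347⌉ − ⌈(69·300)/347⌉ = ⌈21000/347⌉ − ⌈20700/347⌉ = 61 − 60 = 1
n=70: ⌈(71·300)/347⌉ − ⌈(70·300)/347⌉ = ⌈21300/347⌉ − ⌈21000/347⌉ = 62 − 61 = 1
n=71: ⌈(72·300)/347⌉ − ⌈(71·300)/347⌉ = ⌈21600/347⌉ − ⌈21300/347⌉ = 63 − 62 = 1
n=72: ⌈(73·300)/347⌉ − ⌈(72·300)/347⌉ = ⌈21900/347⌉ − ⌈21600/347⌉ = 64 − 63 = 1
n=73: ⌈(74·300)/347⌉ − ⌈(73·300)/347⌉ = ⌈22200/347⌉ − ⌈21900/347⌉ = 64 − 64 = 0
n=74: ⌈(75·300)/347⌉ − ⌈(74·300)/347⌉ = ⌈22500/347⌉ − ⌈22200/347⌉ = 65 − 64 = 1
n=75: ⌈(76·300)/347⌉ − ⌈(75·300)/347⌉ = ⌈22800/347⌉ − ⌈22500/347⌉ = 66 − 65 = 1
n=76: ⌈(77·300)/347⌉ − ⌈(76·300)/347⌉ = ⌈23100/347⌉ − ⌈22800/347⌉ = 67 − 66 = 1
n=77: ⌈(78·300)/347⌉ − ⌈(77·300)/347⌉ = ⌈23400/347⌉ − ⌈23100/347⌉ = 68 − 67 = 1
n=78: ⌈(79·300)/347⌉ − ⌈(78·300)/347⌉ = ⌈23700/347⌉ − ⌈23400/347⌉ = 69 − 68 = 1
n=79: ⌈(80·300)/347⌉ − ⌈(79·300)/347⌉ = ⌈24000/347⌉ − ⌈23700/347⌉ = 70 − 69 = 1
n=80: ⌈(81·300)/347⌉ − ⌈(80·300)/347⌉ = ⌈24300/347⌉ − ⌈24000/347⌉ = 71 − 70 = 1
n=81: ⌈(82·300)/347⌉ − ⌈(81·300)/347⌉ = ⌈24600/347⌉ − ⌈24300/347⌉ = 71 − 71 = 0
n=82: ⌈(83·300)/347⌉ − ⌈(82·300)/347⌉ = ⌈24900/347⌉ − ⌈24600/347⌉ = 72 − 71 = 1
n=83: ⌈(84·300)/347⌉ − ⌈(83·300)/347⌉ = ⌈25200/347⌉ − ⌈24900/347⌉ = 73 − 72 = 1
n=84: ⌈(85·300)/347⌉ − ⌈(84·300)/347⌉ = ⌈25500/347⌉ − ⌈25200/347⌉ = 74 − 73 = 1
n=85: ⌈(86·300)/347⌉ − ⌈(85·300)/347⌉ = ⌈25800/347⌉ − ⌈25500/347⌉ = 75 − 74 = 1
n=86: ⌈(87·300)/347⌉ − ⌈(86·300)/347⌉ = ⌈26100/347⌉ − ⌈25800/347⌉ = 76 − 75 = 1
n=87: ⌈(88·300)/347⌉ − ⌈(87·300)/347⌉ = ⌈26400/347⌉ − ⌈26100/347⌉ = 77 − 76 = 1
n=88: ⌈(89·300)/347⌉ − ⌈(88·300)/347⌉ = ⌈26700/347⌉ − ⌈26400/347⌉ = 77 − 77 = 0
n=89: ⌈(90·300)/347⌉ − ⌈(89·300)/347⌉ = ⌈27000/347⌉ − ⌈26700/347⌉ = 78 − 77 = 1
n=90: ⌈(91·300)/347⌉ − ⌈(90·300)/347⌉ = ⌈27300/347⌉ − ⌈27000/347⌉ = 79 − 78 = 1
n=91: ⌈(92·300)/347⌉ − ⌈(91·300)/347⌉ = ⌈27600/347⌉ − ⌈27300/347⌉ = 80 − 79 = 1
n=92: ⌈(93·300)/347⌉ − ⌈(92·300)/347⌉ = ⌈27900/347⌉ − ⌈27600/347⌉ = 81 − 80 = 1
n=93: ⌈(94·300)/347⌉ − ⌈(93·300)/347⌉ = ⌈28200/347⌉ − ⌈27900/347⌉ = 82 − 81 = 1
n=94: ⌈(95·300)/347⌉ − ⌈(94·300)/347⌉ = ⌈28500/347⌉ − ⌈28200/347⌉ = 83 − 82 = 1
n=95: ⌈(96·300)/347⌉ − ⌈(95·300)/347⌉ = ⌈28800/347⌉ − ⌈28500/347⌉ = 83 − 83 = 0
n=96: ⌈(97·300)/347⌉ − ⌈(96·300)/347⌉ = ⌈29100/347⌉ − ⌈28800/347⌉ = 84 − 83 = 1
n=97: ⌈(98·300)/347⌉ − ⌈(97·300)/347⌉ = ⌈29400/347⌉ − ⌈29100/347⌉ = 85 − 84 = 1
n=98: ⌈(99·300)/347⌉ − ⌈(98·300)/347⌉ = ⌈29700/347⌉ − ⌈29400/347⌉ = 86 − 85 = 1
n=99: ⌈(100·300)/347⌉ − ⌈(99·300)/347⌉ = ⌈30000/347⌉ − ⌈29700/347⌉ = 87 − 86 = 1
n=100: ⌈(101·300)/347⌉ − ⌈(100·300)/347⌉ = ⌈30300/347⌉ − ⌈30000/347⌉ = 88 − 87 = 1
n=101: ⌈(102·300)/347⌉ − ⌈(101·300)/347⌉ = ⌈30600/347⌉ − ⌈30300/347⌉ = 89 − 88 = 1
n=102: ⌈(103·300)/347⌉ − ⌈(102·300)/347⌉ = ⌈30900/347⌉ − ⌈30600/347⌉ = 90 − 89 = 1
n=103: ⌈(104·300)/347⌉ − ⌈(103·300)/347⌉ = ⌈31200/347⌉ − ⌈30900/347⌉ = 90 − 90 = 0

11111110111111011111110111111011111101111111011111101111111011111101111110111111101111110111111011111110


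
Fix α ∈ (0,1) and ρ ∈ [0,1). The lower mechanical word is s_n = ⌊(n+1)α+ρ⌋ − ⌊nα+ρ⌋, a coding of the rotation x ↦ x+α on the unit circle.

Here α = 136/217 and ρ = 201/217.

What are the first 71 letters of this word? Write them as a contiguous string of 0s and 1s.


n=0: ⌊(1·136+201)/217⌋ − ⌊(0·136+201)/217⌋ = ⌊337/217⌋ − ⌊201/217⌋ = 1 − 0 = 1
n=1: ⌊(2·136+201)/217⌋ − ⌊(1·136+201)/217⌋ = ⌊473/217⌋ − ⌊337/217⌋ = 2 − 1 = 1
n=2: ⌊(3·136+201)/217⌋ − ⌊(2·136+201)/217⌋ = ⌊609/217⌋ − ⌊473/217⌋ = 2 − 2 = 0
n=3: ⌊(4·136+201)/217⌋ − ⌊(3·136+201)/217⌋ = ⌊745/217⌋ − ⌊609/217⌋ = 3 − 2 = 1
n=4: ⌊(5·136+201)/217⌋ − ⌊(4·136+201)/217⌋ = ⌊881/217⌋ − ⌊745/217⌋ = 4 − 3 = 1
n=5: ⌊(6·136+201)/217⌋ − ⌊(5·136+201)/217⌋ = ⌊1017/217⌋ − ⌊881/217⌋ = 4 − 4 = 0
n=6: ⌊(7·136+201)/217⌋ − ⌊(6·136+201)/217⌋ = ⌊1153/217⌋ − ⌊1017/217⌋ = 5 − 4 = 1
n=7: ⌊(8·136+201)/217⌋ − ⌊(7·136+201)/217⌋ = ⌊1289/217⌋ − ⌊1153/217⌋ = 5 − 5 = 0
n=8: ⌊(9·136+201)/217⌋ − ⌊(8·136+201)/217⌋ = ⌊1425/217⌋ − ⌊1289/217⌋ = 6 − 5 = 1
n=9: ⌊(10·136+201)/217⌋ − ⌊(9·136+201)/217⌋ = ⌊1561/217⌋ − ⌊1425/217⌋ = 7 − 6 = 1
n=10: ⌊(11·136+201)/217⌋ − ⌊(10·136+201)/217⌋ = ⌊1697/217⌋ − ⌊1561/217⌋ = 7 − 7 = 0
n=11: ⌊(12·136+201)/217⌋ − ⌊(11·136+201)/217⌋ = ⌊1833/217⌋ − ⌊1697/217⌋ = 8 − 7 = 1
n=12: ⌊(13·136+201)/217⌋ − ⌊(12·136+201)/217⌋ = ⌊1969/217⌋ − ⌊1833/217⌋ = 9 − 8 = 1
n=13: ⌊(14·136+201)/217⌋ − ⌊(13·136+201)/217⌋ = ⌊2105/217⌋ − ⌊1969/217⌋ = 9 − 9 = 0
n=14: ⌊(15·136+201)/217⌋ − ⌊(14·136+201)/217⌋ = ⌊2241/217⌋ − ⌊2105/217⌋ = 10 − 9 = 1
n=15: ⌊(16·136+201)/217⌋ − ⌊(15·136+201)/217⌋ = ⌊2377/217⌋ − ⌊2241/217⌋ = 10 − 10 = 0
n=16: ⌊(17·136+201)/217⌋ − ⌊(16·136+201)/217⌋ = ⌊2513/217⌋ − ⌊2377/217⌋ = 11 − 10 = 1
n=17: ⌊(18·136+201)/217⌋ − ⌊(17·136+201)/217⌋ = ⌊2649/217⌋ − ⌊2513/217⌋ = 12 − 11 = 1
n=18: ⌊(19·136+201)/217⌋ − ⌊(18·136+201)/217⌋ = ⌊2785/217⌋ − ⌊2649/217⌋ = 12 − 12 = 0
n=19: ⌊(20·136+201)/217⌋ − ⌊(19·136+201)/217⌋ = ⌊2921/217⌋ − ⌊2785/217⌋ = 13 − 12 = 1
n=20: ⌊(21·136+201)/217⌋ − ⌊(20·136+201)/217⌋ = ⌊3057/217⌋ − ⌊2921/217⌋ = 14 − 13 = 1
n=21: ⌊(22·136+201)/217⌋ − ⌊(21·136+201)/217⌋ = ⌊3193/217⌋ − ⌊3057/217⌋ = 14 − 14 = 0
n=22: ⌊(23·136+201)/217⌋ − ⌊(22·136+201)/217⌋ = ⌊3329/217⌋ − ⌊3193/217⌋ = 15 − 14 = 1
n=23: ⌊(24·136+201)/217⌋ − ⌊(23·136+201)/217⌋ = ⌊3465/217⌋ − ⌊3329/217⌋ = 15 − 15 = 0
n=24: ⌊(25·136+201)/217⌋ − ⌊(24·136+201)/217⌋ = ⌊3601/217⌋ − ⌊3465/217⌋ = 16 − 15 = 1
n=25: ⌊(26·136+201)/217⌋ − ⌊(25·136+201)/217⌋ = ⌊3737/217⌋ − ⌊3601/217⌋ = 17 − 16 = 1
n=26: ⌊(27·136+201)/217⌋ − ⌊(26·136+201)/217⌋ = ⌊3873/217⌋ − ⌊3737/217⌋ = 17 − 17 = 0
n=27: ⌊(28·136+201)/217⌋ − ⌊(27·136+201)/217⌋ = ⌊4009/217⌋ − ⌊3873/217⌋ = 18 − 17 = 1
n=28: ⌊(29·136+201)/217⌋ − ⌊(28·136+201)/217⌋ = ⌊4145/217⌋ − ⌊4009/217⌋ = 19 − 18 = 1
n=29: ⌊(30·136+201)/217⌋ − ⌊(29·136+201)/217⌋ = ⌊4281/217⌋ − ⌊4145/217⌋ = 19 − 19 = 0
n=30: ⌊(31·136+201)/217⌋ − ⌊(30·136+201)/217⌋ = ⌊4417/217⌋ − ⌊4281/217⌋ = 20 − 19 = 1
n=31: ⌊(32·136+201)/217⌋ − ⌊(31·136+201)/217⌋ = ⌊4553/217⌋ − ⌊4417/217⌋ = 20 − 20 = 0
n=32: ⌊(33·136+201)/217⌋ − ⌊(32·136+201)/217⌋ = ⌊4689/217⌋ − ⌊4553/217⌋ = 21 − 20 = 1
n=33: ⌊(34·136+201)/217⌋ − ⌊(33·136+201)/217⌋ = ⌊4825/217⌋ − ⌊4689/217⌋ = 22 − 21 = 1
n=34: ⌊(35·136+201)/217⌋ − ⌊(34·136+201)/217⌋ = ⌊4961/217⌋ − ⌊4825/217⌋ = 22 − 22 = 0
n=35: ⌊(36·136+201)/217⌋ − ⌊(35·136+201)/217⌋ = ⌊5097/217⌋ − ⌊4961/217⌋ = 23 − 22 = 1
n=36: ⌊(37·136+201)/217⌋ − ⌊(36·136+201)/217⌋ = ⌊5233/217⌋ − ⌊5097/217⌋ = 24 − 23 = 1
n=37: ⌊(38·136+201)/217⌋ − ⌊(37·136+201)/217⌋ = ⌊5369/217⌋ − ⌊5233/217⌋ = 24 − 24 = 0
n=38: ⌊(39·136+201)/217⌋ − ⌊(38·136+201)/217⌋ = ⌊5505/217⌋ − ⌊5369/217⌋ = 25 − 24 = 1
n=39: ⌊(40·136+201)/217⌋ − ⌊(39·136+201)/217⌋ = ⌊5641/217⌋ − ⌊5505/217⌋ = 25 − 25 = 0
n=40: ⌊(41·136+201)/217⌋ − ⌊(40·136+201)/217⌋ = ⌊5777/217⌋ − ⌊5641/217⌋ = 26 − 25 = 1
n=41: ⌊(42·136+201)/217⌋ − ⌊(41·136+201)/217⌋ = ⌊5913/217⌋ − ⌊5777/217⌋ = 27 − 26 = 1
n=42: ⌊(43·136+201)/217⌋ − ⌊(42·136+201)/217⌋ = ⌊6049/217⌋ − ⌊5913/217⌋ = 27 − 27 = 0
n=43: ⌊(44·136+201)/217⌋ − ⌊(43·136+201)/217⌋ = ⌊6185/217⌋ − ⌊6049/217⌋ = 28 − 27 = 1
n=44: ⌊(45·136+201)/217⌋ − ⌊(44·136+201)/217⌋ = ⌊6321/217⌋ − ⌊6185/217⌋ = 29 − 28 = 1
n=45: ⌊(46·136+201)/217⌋ − ⌊(45·136+201)/217⌋ = ⌊6457/217⌋ − ⌊6321/217⌋ = 29 − 29 = 0
n=46: ⌊(47·136+201)/217⌋ − ⌊(46·136+201)/217⌋ = ⌊6593/217⌋ − ⌊6457/217⌋ = 30 − 29 = 1
n=47: ⌊(48·136+201)/217⌋ − ⌊(47·136+201)/217⌋ = ⌊6729/217⌋ − ⌊6593/217⌋ = 31 − 30 = 1
n=48: ⌊(49·136+201)/217⌋ − ⌊(48·136+201)/217⌋ = ⌊6865/217⌋ − ⌊6729/217⌋ = 31 − 31 = 0
n=49: ⌊(50·136+201)/217⌋ − ⌊(49·136+201)/217⌋ = ⌊7001/217⌋ − ⌊6865/217⌋ = 32 − 31 = 1
n=50: ⌊(51·136+201)/217⌋ − ⌊(50·136+201)/217⌋ = ⌊7137/217⌋ − ⌊7001/217⌋ = 32 − 32 = 0
n=51: ⌊(52·136+201)/217⌋ − ⌊(51·136+201)/217⌋ = ⌊7273/217⌋ − ⌊7137/217⌋ = 33 − 32 = 1
n=52: ⌊(53·136+201)/217⌋ − ⌊(52·136+201)/217⌋ = ⌊7409/217⌋ − ⌊7273/217⌋ = 34 − 33 = 1
n=53: ⌊(54·136+201)/217⌋ − ⌊(53·136+201)/217⌋ = ⌊7545/217⌋ − ⌊7409/217⌋ = 34 − 34 = 0
n=54: ⌊(55·136+201)/217⌋ − ⌊(54·136+201)/217⌋ = ⌊7681/217⌋ − ⌊7545/217⌋ = 35 − 34 = 1
n=55: ⌊(56·136+201)/217⌋ − ⌊(55·136+201)/217⌋ = ⌊7817/217⌋ − ⌊7681/217⌋ = 36 − 35 = 1
n=56: ⌊(57·136+201)/217⌋ − ⌊(56·136+201)/217⌋ = ⌊7953/217⌋ − ⌊7817/217⌋ = 36 − 36 = 0
n=57: ⌊(58·136+201)/217⌋ − ⌊(57·136+201)/217⌋ = ⌊8089/217⌋ − ⌊7953/217⌋ = 37 − 36 = 1
n=58: ⌊(59·136+201)/217⌋ − ⌊(58·136+201)/217⌋ = ⌊8225/217⌋ − ⌊8089/217⌋ = 37 − 37 = 0
n=59: ⌊(60·136+201)/217⌋ − ⌊(59·136+201)/217⌋ = ⌊8361/217⌋ − ⌊8225/217⌋ = 38 − 37 = 1
n=60: ⌊(61·136+201)/217⌋ − ⌊(60·136+201)/217⌋ = ⌊8497/217⌋ − ⌊8361/217⌋ = 39 − 38 = 1
n=61: ⌊(62·136+201)/217⌋ − ⌊(61·136+201)/217⌋ = ⌊8633/217⌋ − ⌊8497/217⌋ = 39 − 39 = 0
n=62: ⌊(63·136+201)/217⌋ − ⌊(62·136+201)/217⌋ = ⌊8769/217⌋ − ⌊8633/217⌋ = 40 − 39 = 1
n=63: ⌊(64·136+201)/217⌋ − ⌊(63·136+201)/217⌋ = ⌊8905/217⌋ − ⌊8769/217⌋ = 41 − 40 = 1
n=64: ⌊(65·136+201)/217⌋ − ⌊(64·136+201)/217⌋ = ⌊9041/217⌋ − ⌊8905/217⌋ = 41 − 41 = 0
n=65: ⌊(66·136+201)/217⌋ − ⌊(65·136+201)/217⌋ = ⌊9177/217⌋ − ⌊9041/217⌋ = 42 − 41 = 1
n=66: ⌊(67·136+201)/217⌋ − ⌊(66·136+201)/217⌋ = ⌊9313/217⌋ − ⌊9177/217⌋ = 42 − 42 = 0
n=67: ⌊(68·136+201)/217⌋ − ⌊(67·136+201)/217⌋ = ⌊9449/217⌋ − ⌊9313/217⌋ = 43 − 42 = 1
n=68: ⌊(69·136+201)/217⌋ − ⌊(68·136+201)/217⌋ = ⌊9585/217⌋ − ⌊9449/217⌋ = 44 − 43 = 1
n=69: ⌊(70·136+201)/217⌋ − ⌊(69·136+201)/217⌋ = ⌊9721/217⌋ − ⌊9585/217⌋ = 44 − 44 = 0
n=70: ⌊(71·136+201)/217⌋ − ⌊(70·136+201)/217⌋ = ⌊9857/217⌋ − ⌊9721/217⌋ = 45 − 44 = 1

11011010110110101101101011011010110110101101101101011011010110110101101
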